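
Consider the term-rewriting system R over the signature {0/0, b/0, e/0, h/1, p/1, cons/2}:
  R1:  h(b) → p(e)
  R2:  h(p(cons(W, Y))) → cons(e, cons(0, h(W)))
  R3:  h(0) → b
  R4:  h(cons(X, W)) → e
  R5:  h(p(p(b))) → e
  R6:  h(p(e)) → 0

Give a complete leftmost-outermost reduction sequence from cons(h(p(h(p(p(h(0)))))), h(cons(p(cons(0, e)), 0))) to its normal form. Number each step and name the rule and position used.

1. cons(h(p(h(p(p(h(0)))))), h(cons(p(cons(0, e)), 0)))  →  cons(h(p(h(p(p(b))))), h(cons(p(cons(0, e)), 0)))   [R3 at 1.1.1.1.1.1]
2. cons(h(p(h(p(p(b))))), h(cons(p(cons(0, e)), 0)))  →  cons(h(p(e)), h(cons(p(cons(0, e)), 0)))   [R5 at 1.1.1]
3. cons(h(p(e)), h(cons(p(cons(0, e)), 0)))  →  cons(0, h(cons(p(cons(0, e)), 0)))   [R6 at 1]
4. cons(0, h(cons(p(cons(0, e)), 0)))  →  cons(0, e)   [R4 at 2]

cons(0, e)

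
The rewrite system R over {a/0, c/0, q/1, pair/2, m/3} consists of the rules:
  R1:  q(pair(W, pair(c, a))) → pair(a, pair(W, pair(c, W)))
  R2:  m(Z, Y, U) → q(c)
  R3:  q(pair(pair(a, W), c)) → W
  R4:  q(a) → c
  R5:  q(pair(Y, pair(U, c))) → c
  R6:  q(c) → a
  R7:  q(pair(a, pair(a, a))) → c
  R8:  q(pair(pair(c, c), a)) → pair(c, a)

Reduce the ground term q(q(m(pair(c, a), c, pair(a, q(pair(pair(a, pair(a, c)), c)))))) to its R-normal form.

a

1. q(q(m(pair(c, a), c, pair(a, q(pair(pair(a, pair(a, c)), c))))))  →  q(q(q(c)))   [R2 at 1.1]
2. q(q(q(c)))  →  q(q(a))   [R6 at 1.1]
3. q(q(a))  →  q(c)   [R4 at 1]
4. q(c)  →  a   [R6 at ε]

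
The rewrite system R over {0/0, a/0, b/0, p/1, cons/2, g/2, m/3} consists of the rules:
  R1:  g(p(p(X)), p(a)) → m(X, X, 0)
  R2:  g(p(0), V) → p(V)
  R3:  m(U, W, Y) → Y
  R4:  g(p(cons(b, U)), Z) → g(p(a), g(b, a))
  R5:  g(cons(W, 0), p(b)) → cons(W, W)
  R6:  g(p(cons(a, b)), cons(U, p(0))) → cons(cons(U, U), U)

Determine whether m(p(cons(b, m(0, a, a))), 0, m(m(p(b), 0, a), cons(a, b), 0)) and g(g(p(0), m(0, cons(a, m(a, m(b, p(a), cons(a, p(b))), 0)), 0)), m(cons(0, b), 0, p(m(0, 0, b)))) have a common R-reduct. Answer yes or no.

Reduce t₁ = m(p(cons(b, m(0, a, a))), 0, m(m(p(b), 0, a), cons(a, b), 0)):
1. m(p(cons(b, m(0, a, a))), 0, m(m(p(b), 0, a), cons(a, b), 0))  →  m(m(p(b), 0, a), cons(a, b), 0)   [R3 at ε]
2. m(m(p(b), 0, a), cons(a, b), 0)  →  0   [R3 at ε]

Reduce t₂ = g(g(p(0), m(0, cons(a, m(a, m(b, p(a), cons(a, p(b))), 0)), 0)), m(cons(0, b), 0, p(m(0, 0, b)))):
1. g(g(p(0), m(0, cons(a, m(a, m(b, p(a), cons(a, p(b))), 0)), 0)), m(cons(0, b), 0, p(m(0, 0, b))))  →  g(p(m(0, cons(a, m(a, m(b, p(a), cons(a, p(b))), 0)), 0)), m(cons(0, b), 0, p(m(0, 0, b))))   [R2 at 1]
2. g(p(m(0, cons(a, m(a, m(b, p(a), cons(a, p(b))), 0)), 0)), m(cons(0, b), 0, p(m(0, 0, b))))  →  g(p(0), m(cons(0, b), 0, p(m(0, 0, b))))   [R3 at 1.1]
3. g(p(0), m(cons(0, b), 0, p(m(0, 0, b))))  →  p(m(cons(0, b), 0, p(m(0, 0, b))))   [R2 at ε]
4. p(m(cons(0, b), 0, p(m(0, 0, b))))  →  p(p(m(0, 0, b)))   [R3 at 1]
5. p(p(m(0, 0, b)))  →  p(p(b))   [R3 at 1.1]

no — NF(t₁) = 0, NF(t₂) = p(p(b))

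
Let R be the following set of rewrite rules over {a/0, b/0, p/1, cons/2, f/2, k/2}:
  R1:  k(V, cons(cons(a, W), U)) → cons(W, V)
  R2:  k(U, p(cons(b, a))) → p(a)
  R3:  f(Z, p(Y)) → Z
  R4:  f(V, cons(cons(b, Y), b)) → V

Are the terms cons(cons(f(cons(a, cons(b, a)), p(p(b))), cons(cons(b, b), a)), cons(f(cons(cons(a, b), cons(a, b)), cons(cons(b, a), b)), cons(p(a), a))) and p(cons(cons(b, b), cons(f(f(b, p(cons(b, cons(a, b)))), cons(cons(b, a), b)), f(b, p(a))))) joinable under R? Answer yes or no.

Reduce t₁ = cons(cons(f(cons(a, cons(b, a)), p(p(b))), cons(cons(b, b), a)), cons(f(cons(cons(a, b), cons(a, b)), cons(cons(b, a), b)), cons(p(a), a))):
1. cons(cons(f(cons(a, cons(b, a)), p(p(b))), cons(cons(b, b), a)), cons(f(cons(cons(a, b), cons(a, b)), cons(cons(b, a), b)), cons(p(a), a)))  →  cons(cons(cons(a, cons(b, a)), cons(cons(b, b), a)), cons(f(cons(cons(a, b), cons(a, b)), cons(cons(b, a), b)), cons(p(a), a)))   [R3 at 1.1]
2. cons(cons(cons(a, cons(b, a)), cons(cons(b, b), a)), cons(f(cons(cons(a, b), cons(a, b)), cons(cons(b, a), b)), cons(p(a), a)))  →  cons(cons(cons(a, cons(b, a)), cons(cons(b, b), a)), cons(cons(cons(a, b), cons(a, b)), cons(p(a), a)))   [R4 at 2.1]

Reduce t₂ = p(cons(cons(b, b), cons(f(f(b, p(cons(b, cons(a, b)))), cons(cons(b, a), b)), f(b, p(a))))):
1. p(cons(cons(b, b), cons(f(f(b, p(cons(b, cons(a, b)))), cons(cons(b, a), b)), f(b, p(a)))))  →  p(cons(cons(b, b), cons(f(b, p(cons(b, cons(a, b)))), f(b, p(a)))))   [R4 at 1.2.1]
2. p(cons(cons(b, b), cons(f(b, p(cons(b, cons(a, b)))), f(b, p(a)))))  →  p(cons(cons(b, b), cons(b, f(b, p(a)))))   [R3 at 1.2.1]
3. p(cons(cons(b, b), cons(b, f(b, p(a)))))  →  p(cons(cons(b, b), cons(b, b)))   [R3 at 1.2.2]

no — NF(t₁) = cons(cons(cons(a, cons(b, a)), cons(cons(b, b), a)), cons(cons(cons(a, b), cons(a, b)), cons(p(a), a))), NF(t₂) = p(cons(cons(b, b), cons(b, b)))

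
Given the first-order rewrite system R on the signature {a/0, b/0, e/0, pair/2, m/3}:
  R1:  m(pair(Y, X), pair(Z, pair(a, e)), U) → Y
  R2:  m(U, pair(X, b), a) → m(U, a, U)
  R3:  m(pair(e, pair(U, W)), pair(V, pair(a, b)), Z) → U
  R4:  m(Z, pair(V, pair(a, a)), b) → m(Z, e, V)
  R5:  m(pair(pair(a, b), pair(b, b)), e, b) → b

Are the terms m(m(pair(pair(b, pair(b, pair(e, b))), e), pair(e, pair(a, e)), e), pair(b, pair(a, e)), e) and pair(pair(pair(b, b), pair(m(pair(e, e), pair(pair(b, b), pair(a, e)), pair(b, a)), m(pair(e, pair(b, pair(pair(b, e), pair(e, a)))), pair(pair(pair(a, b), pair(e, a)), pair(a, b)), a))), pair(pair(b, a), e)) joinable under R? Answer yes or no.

Reduce t₁ = m(m(pair(pair(b, pair(b, pair(e, b))), e), pair(e, pair(a, e)), e), pair(b, pair(a, e)), e):
1. m(m(pair(pair(b, pair(b, pair(e, b))), e), pair(e, pair(a, e)), e), pair(b, pair(a, e)), e)  →  m(pair(b, pair(b, pair(e, b))), pair(b, pair(a, e)), e)   [R1 at 1]
2. m(pair(b, pair(b, pair(e, b))), pair(b, pair(a, e)), e)  →  b   [R1 at ε]

Reduce t₂ = pair(pair(pair(b, b), pair(m(pair(e, e), pair(pair(b, b), pair(a, e)), pair(b, a)), m(pair(e, pair(b, pair(pair(b, e), pair(e, a)))), pair(pair(pair(a, b), pair(e, a)), pair(a, b)), a))), pair(pair(b, a), e)):
1. pair(pair(pair(b, b), pair(m(pair(e, e), pair(pair(b, b), pair(a, e)), pair(b, a)), m(pair(e, pair(b, pair(pair(b, e), pair(e, a)))), pair(pair(pair(a, b), pair(e, a)), pair(a, b)), a))), pair(pair(b, a), e))  →  pair(pair(pair(b, b), pair(e, m(pair(e, pair(b, pair(pair(b, e), pair(e, a)))), pair(pair(pair(a, b), pair(e, a)), pair(a, b)), a))), pair(pair(b, a), e))   [R1 at 1.2.1]
2. pair(pair(pair(b, b), pair(e, m(pair(e, pair(b, pair(pair(b, e), pair(e, a)))), pair(pair(pair(a, b), pair(e, a)), pair(a, b)), a))), pair(pair(b, a), e))  →  pair(pair(pair(b, b), pair(e, b)), pair(pair(b, a), e))   [R3 at 1.2.2]

no — NF(t₁) = b, NF(t₂) = pair(pair(pair(b, b), pair(e, b)), pair(pair(b, a), e))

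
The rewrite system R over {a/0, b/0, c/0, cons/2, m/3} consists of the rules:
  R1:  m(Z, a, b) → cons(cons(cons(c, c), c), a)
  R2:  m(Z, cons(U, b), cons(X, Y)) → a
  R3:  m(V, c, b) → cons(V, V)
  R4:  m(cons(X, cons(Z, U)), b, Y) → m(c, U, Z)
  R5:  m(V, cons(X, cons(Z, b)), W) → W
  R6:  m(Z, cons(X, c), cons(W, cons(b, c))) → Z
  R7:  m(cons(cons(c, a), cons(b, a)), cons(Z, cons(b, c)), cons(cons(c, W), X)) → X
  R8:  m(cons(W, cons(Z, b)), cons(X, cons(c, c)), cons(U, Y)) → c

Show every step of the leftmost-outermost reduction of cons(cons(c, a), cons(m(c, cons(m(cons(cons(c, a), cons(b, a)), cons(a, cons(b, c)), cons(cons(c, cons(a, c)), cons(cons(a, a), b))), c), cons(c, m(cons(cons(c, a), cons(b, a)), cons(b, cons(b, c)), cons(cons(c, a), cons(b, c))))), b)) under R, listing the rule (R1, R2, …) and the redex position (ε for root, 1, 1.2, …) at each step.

cons(cons(c, a), cons(c, b))

1. cons(cons(c, a), cons(m(c, cons(m(cons(cons(c, a), cons(b, a)), cons(a, cons(b, c)), cons(cons(c, cons(a, c)), cons(cons(a, a), b))), c), cons(c, m(cons(cons(c, a), cons(b, a)), cons(b, cons(b, c)), cons(cons(c, a), cons(b, c))))), b))  →  cons(cons(c, a), cons(m(c, cons(cons(cons(a, a), b), c), cons(c, m(cons(cons(c, a), cons(b, a)), cons(b, cons(b, c)), cons(cons(c, a), cons(b, c))))), b))   [R7 at 2.1.2.1]
2. cons(cons(c, a), cons(m(c, cons(cons(cons(a, a), b), c), cons(c, m(cons(cons(c, a), cons(b, a)), cons(b, cons(b, c)), cons(cons(c, a), cons(b, c))))), b))  →  cons(cons(c, a), cons(m(c, cons(cons(cons(a, a), b), c), cons(c, cons(b, c))), b))   [R7 at 2.1.3.2]
3. cons(cons(c, a), cons(m(c, cons(cons(cons(a, a), b), c), cons(c, cons(b, c))), b))  →  cons(cons(c, a), cons(c, b))   [R6 at 2.1]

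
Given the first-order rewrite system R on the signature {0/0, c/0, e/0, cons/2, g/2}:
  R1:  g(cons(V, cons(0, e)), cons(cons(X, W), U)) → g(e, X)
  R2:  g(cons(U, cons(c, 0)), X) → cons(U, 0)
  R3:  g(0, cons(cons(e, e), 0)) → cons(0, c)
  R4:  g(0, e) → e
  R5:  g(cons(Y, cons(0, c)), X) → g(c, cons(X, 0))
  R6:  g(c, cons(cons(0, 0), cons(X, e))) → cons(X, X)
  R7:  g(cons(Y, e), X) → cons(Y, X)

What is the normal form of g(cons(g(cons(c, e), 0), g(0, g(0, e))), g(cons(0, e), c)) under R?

cons(cons(c, 0), cons(0, c))

1. g(cons(g(cons(c, e), 0), g(0, g(0, e))), g(cons(0, e), c))  →  g(cons(cons(c, 0), g(0, g(0, e))), g(cons(0, e), c))   [R7 at 1.1]
2. g(cons(cons(c, 0), g(0, g(0, e))), g(cons(0, e), c))  →  g(cons(cons(c, 0), g(0, e)), g(cons(0, e), c))   [R4 at 1.2.2]
3. g(cons(cons(c, 0), g(0, e)), g(cons(0, e), c))  →  g(cons(cons(c, 0), e), g(cons(0, e), c))   [R4 at 1.2]
4. g(cons(cons(c, 0), e), g(cons(0, e), c))  →  cons(cons(c, 0), g(cons(0, e), c))   [R7 at ε]
5. cons(cons(c, 0), g(cons(0, e), c))  →  cons(cons(c, 0), cons(0, c))   [R7 at 2]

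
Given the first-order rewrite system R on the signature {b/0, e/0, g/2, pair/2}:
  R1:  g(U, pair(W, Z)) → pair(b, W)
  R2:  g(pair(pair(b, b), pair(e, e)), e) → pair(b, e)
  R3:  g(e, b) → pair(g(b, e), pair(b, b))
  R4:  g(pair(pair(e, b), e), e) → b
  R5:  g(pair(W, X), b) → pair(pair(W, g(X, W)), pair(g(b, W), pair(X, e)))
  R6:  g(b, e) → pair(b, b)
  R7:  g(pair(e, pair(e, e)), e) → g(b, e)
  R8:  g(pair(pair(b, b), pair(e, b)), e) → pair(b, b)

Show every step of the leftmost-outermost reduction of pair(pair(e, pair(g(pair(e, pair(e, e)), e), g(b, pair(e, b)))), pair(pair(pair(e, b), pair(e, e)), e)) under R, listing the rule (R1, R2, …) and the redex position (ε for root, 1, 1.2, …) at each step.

1. pair(pair(e, pair(g(pair(e, pair(e, e)), e), g(b, pair(e, b)))), pair(pair(pair(e, b), pair(e, e)), e))  →  pair(pair(e, pair(g(b, e), g(b, pair(e, b)))), pair(pair(pair(e, b), pair(e, e)), e))   [R7 at 1.2.1]
2. pair(pair(e, pair(g(b, e), g(b, pair(e, b)))), pair(pair(pair(e, b), pair(e, e)), e))  →  pair(pair(e, pair(pair(b, b), g(b, pair(e, b)))), pair(pair(pair(e, b), pair(e, e)), e))   [R6 at 1.2.1]
3. pair(pair(e, pair(pair(b, b), g(b, pair(e, b)))), pair(pair(pair(e, b), pair(e, e)), e))  →  pair(pair(e, pair(pair(b, b), pair(b, e))), pair(pair(pair(e, b), pair(e, e)), e))   [R1 at 1.2.2]

pair(pair(e, pair(pair(b, b), pair(b, e))), pair(pair(pair(e, b), pair(e, e)), e))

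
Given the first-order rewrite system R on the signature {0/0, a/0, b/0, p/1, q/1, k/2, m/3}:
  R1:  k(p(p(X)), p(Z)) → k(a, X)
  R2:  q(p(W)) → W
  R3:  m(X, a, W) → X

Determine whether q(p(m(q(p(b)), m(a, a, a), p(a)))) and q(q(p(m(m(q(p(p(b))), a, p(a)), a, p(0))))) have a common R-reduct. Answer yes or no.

Reduce t₁ = q(p(m(q(p(b)), m(a, a, a), p(a)))):
1. q(p(m(q(p(b)), m(a, a, a), p(a))))  →  m(q(p(b)), m(a, a, a), p(a))   [R2 at ε]
2. m(q(p(b)), m(a, a, a), p(a))  →  m(b, m(a, a, a), p(a))   [R2 at 1]
3. m(b, m(a, a, a), p(a))  →  m(b, a, p(a))   [R3 at 2]
4. m(b, a, p(a))  →  b   [R3 at ε]

Reduce t₂ = q(q(p(m(m(q(p(p(b))), a, p(a)), a, p(0))))):
1. q(q(p(m(m(q(p(p(b))), a, p(a)), a, p(0)))))  →  q(m(m(q(p(p(b))), a, p(a)), a, p(0)))   [R2 at 1]
2. q(m(m(q(p(p(b))), a, p(a)), a, p(0)))  →  q(m(q(p(p(b))), a, p(a)))   [R3 at 1]
3. q(m(q(p(p(b))), a, p(a)))  →  q(q(p(p(b))))   [R3 at 1]
4. q(q(p(p(b))))  →  q(p(b))   [R2 at 1]
5. q(p(b))  →  b   [R2 at ε]

yes — NF(t₁) = b, NF(t₂) = b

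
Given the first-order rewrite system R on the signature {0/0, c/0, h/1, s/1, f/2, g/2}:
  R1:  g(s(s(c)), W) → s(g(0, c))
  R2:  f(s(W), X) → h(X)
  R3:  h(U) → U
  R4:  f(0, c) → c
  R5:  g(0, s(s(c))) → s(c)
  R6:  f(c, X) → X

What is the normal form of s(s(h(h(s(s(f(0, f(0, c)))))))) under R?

1. s(s(h(h(s(s(f(0, f(0, c))))))))  →  s(s(h(s(s(f(0, f(0, c)))))))   [R3 at 1.1]
2. s(s(h(s(s(f(0, f(0, c)))))))  →  s(s(s(s(f(0, f(0, c))))))   [R3 at 1.1]
3. s(s(s(s(f(0, f(0, c))))))  →  s(s(s(s(f(0, c)))))   [R4 at 1.1.1.1.2]
4. s(s(s(s(f(0, c)))))  →  s(s(s(s(c))))   [R4 at 1.1.1.1]

s(s(s(s(c))))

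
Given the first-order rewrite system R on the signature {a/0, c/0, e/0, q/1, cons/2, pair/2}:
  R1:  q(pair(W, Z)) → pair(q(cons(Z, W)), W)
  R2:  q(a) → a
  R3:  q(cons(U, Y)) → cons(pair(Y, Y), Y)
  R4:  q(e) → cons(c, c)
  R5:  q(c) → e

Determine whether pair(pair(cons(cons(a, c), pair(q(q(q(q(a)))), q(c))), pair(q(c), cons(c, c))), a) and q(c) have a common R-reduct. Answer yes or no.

Reduce t₁ = pair(pair(cons(cons(a, c), pair(q(q(q(q(a)))), q(c))), pair(q(c), cons(c, c))), a):
1. pair(pair(cons(cons(a, c), pair(q(q(q(q(a)))), q(c))), pair(q(c), cons(c, c))), a)  →  pair(pair(cons(cons(a, c), pair(q(q(q(a))), q(c))), pair(q(c), cons(c, c))), a)   [R2 at 1.1.2.1.1.1.1]
2. pair(pair(cons(cons(a, c), pair(q(q(q(a))), q(c))), pair(q(c), cons(c, c))), a)  →  pair(pair(cons(cons(a, c), pair(q(q(a)), q(c))), pair(q(c), cons(c, c))), a)   [R2 at 1.1.2.1.1.1]
3. pair(pair(cons(cons(a, c), pair(q(q(a)), q(c))), pair(q(c), cons(c, c))), a)  →  pair(pair(cons(cons(a, c), pair(q(a), q(c))), pair(q(c), cons(c, c))), a)   [R2 at 1.1.2.1.1]
4. pair(pair(cons(cons(a, c), pair(q(a), q(c))), pair(q(c), cons(c, c))), a)  →  pair(pair(cons(cons(a, c), pair(a, q(c))), pair(q(c), cons(c, c))), a)   [R2 at 1.1.2.1]
5. pair(pair(cons(cons(a, c), pair(a, q(c))), pair(q(c), cons(c, c))), a)  →  pair(pair(cons(cons(a, c), pair(a, e)), pair(q(c), cons(c, c))), a)   [R5 at 1.1.2.2]
6. pair(pair(cons(cons(a, c), pair(a, e)), pair(q(c), cons(c, c))), a)  →  pair(pair(cons(cons(a, c), pair(a, e)), pair(e, cons(c, c))), a)   [R5 at 1.2.1]

Reduce t₂ = q(c):
1. q(c)  →  e   [R5 at ε]

no — NF(t₁) = pair(pair(cons(cons(a, c), pair(a, e)), pair(e, cons(c, c))), a), NF(t₂) = e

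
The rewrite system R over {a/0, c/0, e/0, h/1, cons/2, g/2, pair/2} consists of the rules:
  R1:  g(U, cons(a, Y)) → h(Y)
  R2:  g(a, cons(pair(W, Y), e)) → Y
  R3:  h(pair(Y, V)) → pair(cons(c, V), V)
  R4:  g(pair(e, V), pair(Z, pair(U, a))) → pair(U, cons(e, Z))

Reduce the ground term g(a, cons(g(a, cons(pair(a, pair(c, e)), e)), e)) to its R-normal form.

1. g(a, cons(g(a, cons(pair(a, pair(c, e)), e)), e))  →  g(a, cons(pair(c, e), e))   [R2 at 2.1]
2. g(a, cons(pair(c, e), e))  →  e   [R2 at ε]

e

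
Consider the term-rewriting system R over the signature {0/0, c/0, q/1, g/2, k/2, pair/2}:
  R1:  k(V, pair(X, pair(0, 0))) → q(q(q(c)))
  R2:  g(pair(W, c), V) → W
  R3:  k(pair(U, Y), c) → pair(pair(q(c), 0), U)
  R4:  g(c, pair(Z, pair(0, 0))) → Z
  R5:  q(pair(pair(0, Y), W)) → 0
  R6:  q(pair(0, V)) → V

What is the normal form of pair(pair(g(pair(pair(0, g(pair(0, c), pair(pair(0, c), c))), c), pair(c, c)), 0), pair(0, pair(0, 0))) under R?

pair(pair(pair(0, 0), 0), pair(0, pair(0, 0)))

1. pair(pair(g(pair(pair(0, g(pair(0, c), pair(pair(0, c), c))), c), pair(c, c)), 0), pair(0, pair(0, 0)))  →  pair(pair(pair(0, g(pair(0, c), pair(pair(0, c), c))), 0), pair(0, pair(0, 0)))   [R2 at 1.1]
2. pair(pair(pair(0, g(pair(0, c), pair(pair(0, c), c))), 0), pair(0, pair(0, 0)))  →  pair(pair(pair(0, 0), 0), pair(0, pair(0, 0)))   [R2 at 1.1.2]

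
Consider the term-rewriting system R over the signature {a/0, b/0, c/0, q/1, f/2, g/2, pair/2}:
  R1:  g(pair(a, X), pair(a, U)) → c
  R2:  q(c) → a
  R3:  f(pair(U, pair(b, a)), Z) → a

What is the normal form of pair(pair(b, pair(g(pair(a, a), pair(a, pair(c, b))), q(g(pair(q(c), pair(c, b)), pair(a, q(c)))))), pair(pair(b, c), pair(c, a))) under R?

pair(pair(b, pair(c, a)), pair(pair(b, c), pair(c, a)))

1. pair(pair(b, pair(g(pair(a, a), pair(a, pair(c, b))), q(g(pair(q(c), pair(c, b)), pair(a, q(c)))))), pair(pair(b, c), pair(c, a)))  →  pair(pair(b, pair(c, q(g(pair(q(c), pair(c, b)), pair(a, q(c)))))), pair(pair(b, c), pair(c, a)))   [R1 at 1.2.1]
2. pair(pair(b, pair(c, q(g(pair(q(c), pair(c, b)), pair(a, q(c)))))), pair(pair(b, c), pair(c, a)))  →  pair(pair(b, pair(c, q(g(pair(a, pair(c, b)), pair(a, q(c)))))), pair(pair(b, c), pair(c, a)))   [R2 at 1.2.2.1.1.1]
3. pair(pair(b, pair(c, q(g(pair(a, pair(c, b)), pair(a, q(c)))))), pair(pair(b, c), pair(c, a)))  →  pair(pair(b, pair(c, q(c))), pair(pair(b, c), pair(c, a)))   [R1 at 1.2.2.1]
4. pair(pair(b, pair(c, q(c))), pair(pair(b, c), pair(c, a)))  →  pair(pair(b, pair(c, a)), pair(pair(b, c), pair(c, a)))   [R2 at 1.2.2]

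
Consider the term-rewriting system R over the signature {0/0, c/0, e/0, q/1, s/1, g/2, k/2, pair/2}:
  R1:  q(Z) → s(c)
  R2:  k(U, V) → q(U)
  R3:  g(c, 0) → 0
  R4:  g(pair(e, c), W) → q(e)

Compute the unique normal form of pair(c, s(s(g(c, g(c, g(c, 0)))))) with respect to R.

1. pair(c, s(s(g(c, g(c, g(c, 0))))))  →  pair(c, s(s(g(c, g(c, 0)))))   [R3 at 2.1.1.2.2]
2. pair(c, s(s(g(c, g(c, 0)))))  →  pair(c, s(s(g(c, 0))))   [R3 at 2.1.1.2]
3. pair(c, s(s(g(c, 0))))  →  pair(c, s(s(0)))   [R3 at 2.1.1]

pair(c, s(s(0)))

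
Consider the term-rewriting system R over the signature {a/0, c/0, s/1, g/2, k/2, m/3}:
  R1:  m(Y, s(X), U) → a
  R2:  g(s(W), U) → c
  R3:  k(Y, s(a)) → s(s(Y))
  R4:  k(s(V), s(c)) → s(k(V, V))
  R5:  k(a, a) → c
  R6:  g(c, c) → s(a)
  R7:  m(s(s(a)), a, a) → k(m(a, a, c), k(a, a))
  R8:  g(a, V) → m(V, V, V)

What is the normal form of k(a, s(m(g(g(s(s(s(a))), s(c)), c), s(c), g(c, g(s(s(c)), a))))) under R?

1. k(a, s(m(g(g(s(s(s(a))), s(c)), c), s(c), g(c, g(s(s(c)), a)))))  →  k(a, s(a))   [R1 at 2.1]
2. k(a, s(a))  →  s(s(a))   [R3 at ε]

s(s(a))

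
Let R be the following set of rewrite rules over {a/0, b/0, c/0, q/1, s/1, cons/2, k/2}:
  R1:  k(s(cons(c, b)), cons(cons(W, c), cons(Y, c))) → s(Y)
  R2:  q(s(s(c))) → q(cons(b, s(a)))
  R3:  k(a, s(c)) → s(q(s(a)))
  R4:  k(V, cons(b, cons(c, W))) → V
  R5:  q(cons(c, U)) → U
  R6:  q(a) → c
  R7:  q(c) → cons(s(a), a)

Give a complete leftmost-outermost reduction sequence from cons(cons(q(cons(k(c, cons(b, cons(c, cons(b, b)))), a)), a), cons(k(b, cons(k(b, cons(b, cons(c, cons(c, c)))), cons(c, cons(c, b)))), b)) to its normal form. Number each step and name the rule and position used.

cons(cons(a, a), cons(b, b))

1. cons(cons(q(cons(k(c, cons(b, cons(c, cons(b, b)))), a)), a), cons(k(b, cons(k(b, cons(b, cons(c, cons(c, c)))), cons(c, cons(c, b)))), b))  →  cons(cons(q(cons(c, a)), a), cons(k(b, cons(k(b, cons(b, cons(c, cons(c, c)))), cons(c, cons(c, b)))), b))   [R4 at 1.1.1.1]
2. cons(cons(q(cons(c, a)), a), cons(k(b, cons(k(b, cons(b, cons(c, cons(c, c)))), cons(c, cons(c, b)))), b))  →  cons(cons(a, a), cons(k(b, cons(k(b, cons(b, cons(c, cons(c, c)))), cons(c, cons(c, b)))), b))   [R5 at 1.1]
3. cons(cons(a, a), cons(k(b, cons(k(b, cons(b, cons(c, cons(c, c)))), cons(c, cons(c, b)))), b))  →  cons(cons(a, a), cons(k(b, cons(b, cons(c, cons(c, b)))), b))   [R4 at 2.1.2.1]
4. cons(cons(a, a), cons(k(b, cons(b, cons(c, cons(c, b)))), b))  →  cons(cons(a, a), cons(b, b))   [R4 at 2.1]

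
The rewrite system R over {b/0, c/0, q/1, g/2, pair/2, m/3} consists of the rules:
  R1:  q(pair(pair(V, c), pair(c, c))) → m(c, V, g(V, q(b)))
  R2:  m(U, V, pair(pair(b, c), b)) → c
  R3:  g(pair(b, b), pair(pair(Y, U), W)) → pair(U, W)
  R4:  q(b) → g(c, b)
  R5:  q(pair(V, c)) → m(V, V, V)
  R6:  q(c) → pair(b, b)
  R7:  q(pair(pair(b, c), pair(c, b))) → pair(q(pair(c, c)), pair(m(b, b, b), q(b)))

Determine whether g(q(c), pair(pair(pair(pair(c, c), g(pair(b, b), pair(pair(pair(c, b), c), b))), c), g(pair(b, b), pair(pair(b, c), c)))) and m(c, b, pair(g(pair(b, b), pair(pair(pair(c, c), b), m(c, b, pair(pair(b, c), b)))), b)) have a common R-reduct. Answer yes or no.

Reduce t₁ = g(q(c), pair(pair(pair(pair(c, c), g(pair(b, b), pair(pair(pair(c, b), c), b))), c), g(pair(b, b), pair(pair(b, c), c)))):
1. g(q(c), pair(pair(pair(pair(c, c), g(pair(b, b), pair(pair(pair(c, b), c), b))), c), g(pair(b, b), pair(pair(b, c), c))))  →  g(pair(b, b), pair(pair(pair(pair(c, c), g(pair(b, b), pair(pair(pair(c, b), c), b))), c), g(pair(b, b), pair(pair(b, c), c))))   [R6 at 1]
2. g(pair(b, b), pair(pair(pair(pair(c, c), g(pair(b, b), pair(pair(pair(c, b), c), b))), c), g(pair(b, b), pair(pair(b, c), c))))  →  pair(c, g(pair(b, b), pair(pair(b, c), c)))   [R3 at ε]
3. pair(c, g(pair(b, b), pair(pair(b, c), c)))  →  pair(c, pair(c, c))   [R3 at 2]

Reduce t₂ = m(c, b, pair(g(pair(b, b), pair(pair(pair(c, c), b), m(c, b, pair(pair(b, c), b)))), b)):
1. m(c, b, pair(g(pair(b, b), pair(pair(pair(c, c), b), m(c, b, pair(pair(b, c), b)))), b))  →  m(c, b, pair(pair(b, m(c, b, pair(pair(b, c), b))), b))   [R3 at 3.1]
2. m(c, b, pair(pair(b, m(c, b, pair(pair(b, c), b))), b))  →  m(c, b, pair(pair(b, c), b))   [R2 at 3.1.2]
3. m(c, b, pair(pair(b, c), b))  →  c   [R2 at ε]

no — NF(t₁) = pair(c, pair(c, c)), NF(t₂) = c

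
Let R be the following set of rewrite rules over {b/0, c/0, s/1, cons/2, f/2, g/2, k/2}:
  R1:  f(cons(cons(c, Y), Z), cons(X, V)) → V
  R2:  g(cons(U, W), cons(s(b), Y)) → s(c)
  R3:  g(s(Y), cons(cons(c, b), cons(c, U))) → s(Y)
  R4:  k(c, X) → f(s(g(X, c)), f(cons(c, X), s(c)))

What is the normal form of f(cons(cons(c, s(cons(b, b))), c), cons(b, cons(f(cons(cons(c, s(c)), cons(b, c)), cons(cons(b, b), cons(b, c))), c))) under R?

1. f(cons(cons(c, s(cons(b, b))), c), cons(b, cons(f(cons(cons(c, s(c)), cons(b, c)), cons(cons(b, b), cons(b, c))), c)))  →  cons(f(cons(cons(c, s(c)), cons(b, c)), cons(cons(b, b), cons(b, c))), c)   [R1 at ε]
2. cons(f(cons(cons(c, s(c)), cons(b, c)), cons(cons(b, b), cons(b, c))), c)  →  cons(cons(b, c), c)   [R1 at 1]

cons(cons(b, c), c)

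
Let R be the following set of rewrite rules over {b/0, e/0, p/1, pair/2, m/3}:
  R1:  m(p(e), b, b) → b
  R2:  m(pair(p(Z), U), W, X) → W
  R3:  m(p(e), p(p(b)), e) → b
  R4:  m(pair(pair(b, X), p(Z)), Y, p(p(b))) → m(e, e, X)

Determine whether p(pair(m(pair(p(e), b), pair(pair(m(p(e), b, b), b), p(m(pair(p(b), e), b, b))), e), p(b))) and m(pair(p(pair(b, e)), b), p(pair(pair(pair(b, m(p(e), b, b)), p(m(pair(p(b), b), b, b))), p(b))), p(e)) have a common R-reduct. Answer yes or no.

Reduce t₁ = p(pair(m(pair(p(e), b), pair(pair(m(p(e), b, b), b), p(m(pair(p(b), e), b, b))), e), p(b))):
1. p(pair(m(pair(p(e), b), pair(pair(m(p(e), b, b), b), p(m(pair(p(b), e), b, b))), e), p(b)))  →  p(pair(pair(pair(m(p(e), b, b), b), p(m(pair(p(b), e), b, b))), p(b)))   [R2 at 1.1]
2. p(pair(pair(pair(m(p(e), b, b), b), p(m(pair(p(b), e), b, b))), p(b)))  →  p(pair(pair(pair(b, b), p(m(pair(p(b), e), b, b))), p(b)))   [R1 at 1.1.1.1]
3. p(pair(pair(pair(b, b), p(m(pair(p(b), e), b, b))), p(b)))  →  p(pair(pair(pair(b, b), p(b)), p(b)))   [R2 at 1.1.2.1]

Reduce t₂ = m(pair(p(pair(b, e)), b), p(pair(pair(pair(b, m(p(e), b, b)), p(m(pair(p(b), b), b, b))), p(b))), p(e)):
1. m(pair(p(pair(b, e)), b), p(pair(pair(pair(b, m(p(e), b, b)), p(m(pair(p(b), b), b, b))), p(b))), p(e))  →  p(pair(pair(pair(b, m(p(e), b, b)), p(m(pair(p(b), b), b, b))), p(b)))   [R2 at ε]
2. p(pair(pair(pair(b, m(p(e), b, b)), p(m(pair(p(b), b), b, b))), p(b)))  →  p(pair(pair(pair(b, b), p(m(pair(p(b), b), b, b))), p(b)))   [R1 at 1.1.1.2]
3. p(pair(pair(pair(b, b), p(m(pair(p(b), b), b, b))), p(b)))  →  p(pair(pair(pair(b, b), p(b)), p(b)))   [R2 at 1.1.2.1]

yes — NF(t₁) = p(pair(pair(pair(b, b), p(b)), p(b))), NF(t₂) = p(pair(pair(pair(b, b), p(b)), p(b)))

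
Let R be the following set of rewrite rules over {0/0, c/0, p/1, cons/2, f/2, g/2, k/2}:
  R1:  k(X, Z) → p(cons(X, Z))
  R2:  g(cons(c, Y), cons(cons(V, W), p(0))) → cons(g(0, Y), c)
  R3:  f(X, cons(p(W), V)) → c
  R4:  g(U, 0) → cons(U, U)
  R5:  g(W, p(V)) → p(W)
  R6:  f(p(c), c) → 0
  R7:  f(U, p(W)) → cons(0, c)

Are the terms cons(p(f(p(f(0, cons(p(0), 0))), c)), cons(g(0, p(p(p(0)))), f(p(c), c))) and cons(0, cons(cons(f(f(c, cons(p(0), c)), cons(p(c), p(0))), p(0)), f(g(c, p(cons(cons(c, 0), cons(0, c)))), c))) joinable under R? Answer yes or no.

Reduce t₁ = cons(p(f(p(f(0, cons(p(0), 0))), c)), cons(g(0, p(p(p(0)))), f(p(c), c))):
1. cons(p(f(p(f(0, cons(p(0), 0))), c)), cons(g(0, p(p(p(0)))), f(p(c), c)))  →  cons(p(f(p(c), c)), cons(g(0, p(p(p(0)))), f(p(c), c)))   [R3 at 1.1.1.1]
2. cons(p(f(p(c), c)), cons(g(0, p(p(p(0)))), f(p(c), c)))  →  cons(p(0), cons(g(0, p(p(p(0)))), f(p(c), c)))   [R6 at 1.1]
3. cons(p(0), cons(g(0, p(p(p(0)))), f(p(c), c)))  →  cons(p(0), cons(p(0), f(p(c), c)))   [R5 at 2.1]
4. cons(p(0), cons(p(0), f(p(c), c)))  →  cons(p(0), cons(p(0), 0))   [R6 at 2.2]

Reduce t₂ = cons(0, cons(cons(f(f(c, cons(p(0), c)), cons(p(c), p(0))), p(0)), f(g(c, p(cons(cons(c, 0), cons(0, c)))), c))):
1. cons(0, cons(cons(f(f(c, cons(p(0), c)), cons(p(c), p(0))), p(0)), f(g(c, p(cons(cons(c, 0), cons(0, c)))), c)))  →  cons(0, cons(cons(c, p(0)), f(g(c, p(cons(cons(c, 0), cons(0, c)))), c)))   [R3 at 2.1.1]
2. cons(0, cons(cons(c, p(0)), f(g(c, p(cons(cons(c, 0), cons(0, c)))), c)))  →  cons(0, cons(cons(c, p(0)), f(p(c), c)))   [R5 at 2.2.1]
3. cons(0, cons(cons(c, p(0)), f(p(c), c)))  →  cons(0, cons(cons(c, p(0)), 0))   [R6 at 2.2]

no — NF(t₁) = cons(p(0), cons(p(0), 0)), NF(t₂) = cons(0, cons(cons(c, p(0)), 0))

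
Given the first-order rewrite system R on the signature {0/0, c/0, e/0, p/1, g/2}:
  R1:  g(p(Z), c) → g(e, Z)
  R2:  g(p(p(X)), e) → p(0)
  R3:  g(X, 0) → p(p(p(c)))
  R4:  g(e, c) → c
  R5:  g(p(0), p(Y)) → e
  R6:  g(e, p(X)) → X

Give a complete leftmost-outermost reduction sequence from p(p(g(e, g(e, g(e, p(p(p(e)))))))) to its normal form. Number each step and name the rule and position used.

p(p(e))

1. p(p(g(e, g(e, g(e, p(p(p(e))))))))  →  p(p(g(e, g(e, p(p(e))))))   [R6 at 1.1.2.2]
2. p(p(g(e, g(e, p(p(e))))))  →  p(p(g(e, p(e))))   [R6 at 1.1.2]
3. p(p(g(e, p(e))))  →  p(p(e))   [R6 at 1.1]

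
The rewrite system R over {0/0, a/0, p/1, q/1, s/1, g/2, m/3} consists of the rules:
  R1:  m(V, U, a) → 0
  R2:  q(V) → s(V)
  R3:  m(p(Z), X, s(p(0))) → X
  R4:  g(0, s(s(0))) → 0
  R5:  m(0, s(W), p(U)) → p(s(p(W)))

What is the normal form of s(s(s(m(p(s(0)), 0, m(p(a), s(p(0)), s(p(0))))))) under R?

s(s(s(0)))

1. s(s(s(m(p(s(0)), 0, m(p(a), s(p(0)), s(p(0)))))))  →  s(s(s(m(p(s(0)), 0, s(p(0))))))   [R3 at 1.1.1.3]
2. s(s(s(m(p(s(0)), 0, s(p(0))))))  →  s(s(s(0)))   [R3 at 1.1.1]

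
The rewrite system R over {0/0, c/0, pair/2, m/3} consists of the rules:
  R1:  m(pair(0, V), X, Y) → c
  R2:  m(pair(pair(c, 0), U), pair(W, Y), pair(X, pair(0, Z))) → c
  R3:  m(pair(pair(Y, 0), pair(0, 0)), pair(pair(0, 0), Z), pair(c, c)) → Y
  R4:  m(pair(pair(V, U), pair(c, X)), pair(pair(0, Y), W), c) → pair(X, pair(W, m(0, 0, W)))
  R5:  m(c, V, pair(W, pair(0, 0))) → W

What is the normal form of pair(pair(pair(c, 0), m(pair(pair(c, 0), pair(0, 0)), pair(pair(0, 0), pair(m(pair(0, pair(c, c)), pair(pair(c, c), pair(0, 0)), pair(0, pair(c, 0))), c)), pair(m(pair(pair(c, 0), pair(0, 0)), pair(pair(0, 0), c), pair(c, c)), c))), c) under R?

pair(pair(pair(c, 0), c), c)

1. pair(pair(pair(c, 0), m(pair(pair(c, 0), pair(0, 0)), pair(pair(0, 0), pair(m(pair(0, pair(c, c)), pair(pair(c, c), pair(0, 0)), pair(0, pair(c, 0))), c)), pair(m(pair(pair(c, 0), pair(0, 0)), pair(pair(0, 0), c), pair(c, c)), c))), c)  →  pair(pair(pair(c, 0), m(pair(pair(c, 0), pair(0, 0)), pair(pair(0, 0), pair(c, c)), pair(m(pair(pair(c, 0), pair(0, 0)), pair(pair(0, 0), c), pair(c, c)), c))), c)   [R1 at 1.2.2.2.1]
2. pair(pair(pair(c, 0), m(pair(pair(c, 0), pair(0, 0)), pair(pair(0, 0), pair(c, c)), pair(m(pair(pair(c, 0), pair(0, 0)), pair(pair(0, 0), c), pair(c, c)), c))), c)  →  pair(pair(pair(c, 0), m(pair(pair(c, 0), pair(0, 0)), pair(pair(0, 0), pair(c, c)), pair(c, c))), c)   [R3 at 1.2.3.1]
3. pair(pair(pair(c, 0), m(pair(pair(c, 0), pair(0, 0)), pair(pair(0, 0), pair(c, c)), pair(c, c))), c)  →  pair(pair(pair(c, 0), c), c)   [R3 at 1.2]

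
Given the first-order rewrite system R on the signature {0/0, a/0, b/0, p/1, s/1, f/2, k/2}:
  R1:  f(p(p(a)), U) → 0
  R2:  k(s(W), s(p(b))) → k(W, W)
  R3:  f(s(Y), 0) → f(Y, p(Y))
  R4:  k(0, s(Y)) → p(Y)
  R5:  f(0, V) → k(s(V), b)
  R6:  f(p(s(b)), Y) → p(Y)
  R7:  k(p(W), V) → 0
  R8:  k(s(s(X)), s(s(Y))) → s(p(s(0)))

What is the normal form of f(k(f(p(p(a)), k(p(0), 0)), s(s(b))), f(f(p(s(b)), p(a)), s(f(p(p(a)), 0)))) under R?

p(0)

1. f(k(f(p(p(a)), k(p(0), 0)), s(s(b))), f(f(p(s(b)), p(a)), s(f(p(p(a)), 0))))  →  f(k(0, s(s(b))), f(f(p(s(b)), p(a)), s(f(p(p(a)), 0))))   [R1 at 1.1]
2. f(k(0, s(s(b))), f(f(p(s(b)), p(a)), s(f(p(p(a)), 0))))  →  f(p(s(b)), f(f(p(s(b)), p(a)), s(f(p(p(a)), 0))))   [R4 at 1]
3. f(p(s(b)), f(f(p(s(b)), p(a)), s(f(p(p(a)), 0))))  →  p(f(f(p(s(b)), p(a)), s(f(p(p(a)), 0))))   [R6 at ε]
4. p(f(f(p(s(b)), p(a)), s(f(p(p(a)), 0))))  →  p(f(p(p(a)), s(f(p(p(a)), 0))))   [R6 at 1.1]
5. p(f(p(p(a)), s(f(p(p(a)), 0))))  →  p(0)   [R1 at 1]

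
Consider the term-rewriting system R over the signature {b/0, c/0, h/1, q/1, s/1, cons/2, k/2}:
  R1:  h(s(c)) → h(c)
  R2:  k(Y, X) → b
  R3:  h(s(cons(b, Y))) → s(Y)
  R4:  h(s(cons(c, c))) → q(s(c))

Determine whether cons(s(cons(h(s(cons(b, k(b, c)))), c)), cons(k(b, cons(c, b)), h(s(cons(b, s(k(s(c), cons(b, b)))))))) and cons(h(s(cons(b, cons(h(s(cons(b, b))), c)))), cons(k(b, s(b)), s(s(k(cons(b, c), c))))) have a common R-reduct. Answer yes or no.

yes — NF(t₁) = cons(s(cons(s(b), c)), cons(b, s(s(b)))), NF(t₂) = cons(s(cons(s(b), c)), cons(b, s(s(b))))

Reduce t₁ = cons(s(cons(h(s(cons(b, k(b, c)))), c)), cons(k(b, cons(c, b)), h(s(cons(b, s(k(s(c), cons(b, b)))))))):
1. cons(s(cons(h(s(cons(b, k(b, c)))), c)), cons(k(b, cons(c, b)), h(s(cons(b, s(k(s(c), cons(b, b))))))))  →  cons(s(cons(s(k(b, c)), c)), cons(k(b, cons(c, b)), h(s(cons(b, s(k(s(c), cons(b, b))))))))   [R3 at 1.1.1]
2. cons(s(cons(s(k(b, c)), c)), cons(k(b, cons(c, b)), h(s(cons(b, s(k(s(c), cons(b, b))))))))  →  cons(s(cons(s(b), c)), cons(k(b, cons(c, b)), h(s(cons(b, s(k(s(c), cons(b, b))))))))   [R2 at 1.1.1.1]
3. cons(s(cons(s(b), c)), cons(k(b, cons(c, b)), h(s(cons(b, s(k(s(c), cons(b, b))))))))  →  cons(s(cons(s(b), c)), cons(b, h(s(cons(b, s(k(s(c), cons(b, b))))))))   [R2 at 2.1]
4. cons(s(cons(s(b), c)), cons(b, h(s(cons(b, s(k(s(c), cons(b, b))))))))  →  cons(s(cons(s(b), c)), cons(b, s(s(k(s(c), cons(b, b))))))   [R3 at 2.2]
5. cons(s(cons(s(b), c)), cons(b, s(s(k(s(c), cons(b, b))))))  →  cons(s(cons(s(b), c)), cons(b, s(s(b))))   [R2 at 2.2.1.1]

Reduce t₂ = cons(h(s(cons(b, cons(h(s(cons(b, b))), c)))), cons(k(b, s(b)), s(s(k(cons(b, c), c))))):
1. cons(h(s(cons(b, cons(h(s(cons(b, b))), c)))), cons(k(b, s(b)), s(s(k(cons(b, c), c)))))  →  cons(s(cons(h(s(cons(b, b))), c)), cons(k(b, s(b)), s(s(k(cons(b, c), c)))))   [R3 at 1]
2. cons(s(cons(h(s(cons(b, b))), c)), cons(k(b, s(b)), s(s(k(cons(b, c), c)))))  →  cons(s(cons(s(b), c)), cons(k(b, s(b)), s(s(k(cons(b, c), c)))))   [R3 at 1.1.1]
3. cons(s(cons(s(b), c)), cons(k(b, s(b)), s(s(k(cons(b, c), c)))))  →  cons(s(cons(s(b), c)), cons(b, s(s(k(cons(b, c), c)))))   [R2 at 2.1]
4. cons(s(cons(s(b), c)), cons(b, s(s(k(cons(b, c), c)))))  →  cons(s(cons(s(b), c)), cons(b, s(s(b))))   [R2 at 2.2.1.1]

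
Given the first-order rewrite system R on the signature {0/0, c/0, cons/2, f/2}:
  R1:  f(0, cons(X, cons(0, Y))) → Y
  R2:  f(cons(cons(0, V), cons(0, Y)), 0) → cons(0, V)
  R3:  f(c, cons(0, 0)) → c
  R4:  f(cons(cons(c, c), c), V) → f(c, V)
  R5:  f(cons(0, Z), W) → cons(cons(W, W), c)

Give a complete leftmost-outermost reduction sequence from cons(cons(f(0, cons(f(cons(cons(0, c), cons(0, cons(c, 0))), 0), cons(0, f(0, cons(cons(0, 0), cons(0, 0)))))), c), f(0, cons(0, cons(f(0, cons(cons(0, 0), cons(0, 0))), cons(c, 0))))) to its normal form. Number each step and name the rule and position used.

1. cons(cons(f(0, cons(f(cons(cons(0, c), cons(0, cons(c, 0))), 0), cons(0, f(0, cons(cons(0, 0), cons(0, 0)))))), c), f(0, cons(0, cons(f(0, cons(cons(0, 0), cons(0, 0))), cons(c, 0)))))  →  cons(cons(f(0, cons(cons(0, 0), cons(0, 0))), c), f(0, cons(0, cons(f(0, cons(cons(0, 0), cons(0, 0))), cons(c, 0)))))   [R1 at 1.1]
2. cons(cons(f(0, cons(cons(0, 0), cons(0, 0))), c), f(0, cons(0, cons(f(0, cons(cons(0, 0), cons(0, 0))), cons(c, 0)))))  →  cons(cons(0, c), f(0, cons(0, cons(f(0, cons(cons(0, 0), cons(0, 0))), cons(c, 0)))))   [R1 at 1.1]
3. cons(cons(0, c), f(0, cons(0, cons(f(0, cons(cons(0, 0), cons(0, 0))), cons(c, 0)))))  →  cons(cons(0, c), f(0, cons(0, cons(0, cons(c, 0)))))   [R1 at 2.2.2.1]
4. cons(cons(0, c), f(0, cons(0, cons(0, cons(c, 0)))))  →  cons(cons(0, c), cons(c, 0))   [R1 at 2]

cons(cons(0, c), cons(c, 0))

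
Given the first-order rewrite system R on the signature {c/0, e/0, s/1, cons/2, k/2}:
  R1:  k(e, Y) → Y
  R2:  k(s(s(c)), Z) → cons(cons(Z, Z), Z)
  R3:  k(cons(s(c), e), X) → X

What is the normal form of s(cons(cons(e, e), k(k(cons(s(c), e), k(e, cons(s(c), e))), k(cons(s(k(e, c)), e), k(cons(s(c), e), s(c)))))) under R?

1. s(cons(cons(e, e), k(k(cons(s(c), e), k(e, cons(s(c), e))), k(cons(s(k(e, c)), e), k(cons(s(c), e), s(c))))))  →  s(cons(cons(e, e), k(k(e, cons(s(c), e)), k(cons(s(k(e, c)), e), k(cons(s(c), e), s(c))))))   [R3 at 1.2.1]
2. s(cons(cons(e, e), k(k(e, cons(s(c), e)), k(cons(s(k(e, c)), e), k(cons(s(c), e), s(c))))))  →  s(cons(cons(e, e), k(cons(s(c), e), k(cons(s(k(e, c)), e), k(cons(s(c), e), s(c))))))   [R1 at 1.2.1]
3. s(cons(cons(e, e), k(cons(s(c), e), k(cons(s(k(e, c)), e), k(cons(s(c), e), s(c))))))  →  s(cons(cons(e, e), k(cons(s(k(e, c)), e), k(cons(s(c), e), s(c)))))   [R3 at 1.2]
4. s(cons(cons(e, e), k(cons(s(k(e, c)), e), k(cons(s(c), e), s(c)))))  →  s(cons(cons(e, e), k(cons(s(c), e), k(cons(s(c), e), s(c)))))   [R1 at 1.2.1.1.1]
5. s(cons(cons(e, e), k(cons(s(c), e), k(cons(s(c), e), s(c)))))  →  s(cons(cons(e, e), k(cons(s(c), e), s(c))))   [R3 at 1.2]
6. s(cons(cons(e, e), k(cons(s(c), e), s(c))))  →  s(cons(cons(e, e), s(c)))   [R3 at 1.2]

s(cons(cons(e, e), s(c)))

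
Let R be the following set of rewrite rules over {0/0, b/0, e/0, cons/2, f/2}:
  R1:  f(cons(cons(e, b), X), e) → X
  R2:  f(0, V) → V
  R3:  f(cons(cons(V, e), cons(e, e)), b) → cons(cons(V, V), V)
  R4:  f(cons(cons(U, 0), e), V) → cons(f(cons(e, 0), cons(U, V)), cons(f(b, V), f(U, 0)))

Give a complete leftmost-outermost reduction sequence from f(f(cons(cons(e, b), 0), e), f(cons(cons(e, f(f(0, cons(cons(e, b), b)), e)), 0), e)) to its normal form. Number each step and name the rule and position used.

0

1. f(f(cons(cons(e, b), 0), e), f(cons(cons(e, f(f(0, cons(cons(e, b), b)), e)), 0), e))  →  f(0, f(cons(cons(e, f(f(0, cons(cons(e, b), b)), e)), 0), e))   [R1 at 1]
2. f(0, f(cons(cons(e, f(f(0, cons(cons(e, b), b)), e)), 0), e))  →  f(cons(cons(e, f(f(0, cons(cons(e, b), b)), e)), 0), e)   [R2 at ε]
3. f(cons(cons(e, f(f(0, cons(cons(e, b), b)), e)), 0), e)  →  f(cons(cons(e, f(cons(cons(e, b), b), e)), 0), e)   [R2 at 1.1.2.1]
4. f(cons(cons(e, f(cons(cons(e, b), b), e)), 0), e)  →  f(cons(cons(e, b), 0), e)   [R1 at 1.1.2]
5. f(cons(cons(e, b), 0), e)  →  0   [R1 at ε]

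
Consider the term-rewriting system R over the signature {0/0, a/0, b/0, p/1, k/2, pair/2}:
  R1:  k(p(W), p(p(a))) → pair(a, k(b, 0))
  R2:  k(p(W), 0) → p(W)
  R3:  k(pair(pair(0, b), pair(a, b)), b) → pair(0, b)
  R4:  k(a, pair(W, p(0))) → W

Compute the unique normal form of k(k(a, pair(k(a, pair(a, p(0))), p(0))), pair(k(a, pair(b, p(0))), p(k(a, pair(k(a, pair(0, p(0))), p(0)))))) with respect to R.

1. k(k(a, pair(k(a, pair(a, p(0))), p(0))), pair(k(a, pair(b, p(0))), p(k(a, pair(k(a, pair(0, p(0))), p(0))))))  →  k(k(a, pair(a, p(0))), pair(k(a, pair(b, p(0))), p(k(a, pair(k(a, pair(0, p(0))), p(0))))))   [R4 at 1]
2. k(k(a, pair(a, p(0))), pair(k(a, pair(b, p(0))), p(k(a, pair(k(a, pair(0, p(0))), p(0))))))  →  k(a, pair(k(a, pair(b, p(0))), p(k(a, pair(k(a, pair(0, p(0))), p(0))))))   [R4 at 1]
3. k(a, pair(k(a, pair(b, p(0))), p(k(a, pair(k(a, pair(0, p(0))), p(0))))))  →  k(a, pair(b, p(k(a, pair(k(a, pair(0, p(0))), p(0))))))   [R4 at 2.1]
4. k(a, pair(b, p(k(a, pair(k(a, pair(0, p(0))), p(0))))))  →  k(a, pair(b, p(k(a, pair(0, p(0))))))   [R4 at 2.2.1]
5. k(a, pair(b, p(k(a, pair(0, p(0))))))  →  k(a, pair(b, p(0)))   [R4 at 2.2.1]
6. k(a, pair(b, p(0)))  →  b   [R4 at ε]

b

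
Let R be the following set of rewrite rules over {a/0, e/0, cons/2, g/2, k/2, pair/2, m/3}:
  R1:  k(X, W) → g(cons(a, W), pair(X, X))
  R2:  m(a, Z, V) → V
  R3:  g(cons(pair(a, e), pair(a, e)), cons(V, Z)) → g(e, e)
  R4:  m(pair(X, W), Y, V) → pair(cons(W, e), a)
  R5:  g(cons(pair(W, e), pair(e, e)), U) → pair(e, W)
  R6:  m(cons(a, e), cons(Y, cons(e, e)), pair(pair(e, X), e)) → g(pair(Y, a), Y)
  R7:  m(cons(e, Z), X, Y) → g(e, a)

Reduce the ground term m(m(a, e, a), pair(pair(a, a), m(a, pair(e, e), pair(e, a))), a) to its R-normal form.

1. m(m(a, e, a), pair(pair(a, a), m(a, pair(e, e), pair(e, a))), a)  →  m(a, pair(pair(a, a), m(a, pair(e, e), pair(e, a))), a)   [R2 at 1]
2. m(a, pair(pair(a, a), m(a, pair(e, e), pair(e, a))), a)  →  a   [R2 at ε]

a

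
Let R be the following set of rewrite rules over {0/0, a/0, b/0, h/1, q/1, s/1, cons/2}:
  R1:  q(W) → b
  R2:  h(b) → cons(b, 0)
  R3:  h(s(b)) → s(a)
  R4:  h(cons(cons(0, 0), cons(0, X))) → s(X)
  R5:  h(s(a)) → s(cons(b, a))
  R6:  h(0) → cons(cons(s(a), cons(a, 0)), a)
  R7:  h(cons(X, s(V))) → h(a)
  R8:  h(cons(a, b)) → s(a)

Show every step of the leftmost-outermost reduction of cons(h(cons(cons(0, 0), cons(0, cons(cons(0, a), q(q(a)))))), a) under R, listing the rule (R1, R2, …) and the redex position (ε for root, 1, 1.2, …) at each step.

1. cons(h(cons(cons(0, 0), cons(0, cons(cons(0, a), q(q(a)))))), a)  →  cons(s(cons(cons(0, a), q(q(a)))), a)   [R4 at 1]
2. cons(s(cons(cons(0, a), q(q(a)))), a)  →  cons(s(cons(cons(0, a), b)), a)   [R1 at 1.1.2]

cons(s(cons(cons(0, a), b)), a)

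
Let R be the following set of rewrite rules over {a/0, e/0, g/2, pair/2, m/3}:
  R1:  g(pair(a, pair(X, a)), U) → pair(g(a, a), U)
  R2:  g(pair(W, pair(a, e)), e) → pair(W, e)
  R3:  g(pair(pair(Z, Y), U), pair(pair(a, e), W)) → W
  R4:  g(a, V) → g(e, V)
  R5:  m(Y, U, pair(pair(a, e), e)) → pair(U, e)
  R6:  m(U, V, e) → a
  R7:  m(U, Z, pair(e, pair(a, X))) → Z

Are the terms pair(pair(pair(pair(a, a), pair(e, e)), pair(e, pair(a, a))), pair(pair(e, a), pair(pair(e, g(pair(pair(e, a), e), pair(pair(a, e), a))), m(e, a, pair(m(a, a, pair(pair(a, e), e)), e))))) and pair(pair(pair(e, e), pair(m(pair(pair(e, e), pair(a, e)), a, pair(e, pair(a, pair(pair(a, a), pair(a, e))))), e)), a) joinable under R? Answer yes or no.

Reduce t₁ = pair(pair(pair(pair(a, a), pair(e, e)), pair(e, pair(a, a))), pair(pair(e, a), pair(pair(e, g(pair(pair(e, a), e), pair(pair(a, e), a))), m(e, a, pair(m(a, a, pair(pair(a, e), e)), e))))):
1. pair(pair(pair(pair(a, a), pair(e, e)), pair(e, pair(a, a))), pair(pair(e, a), pair(pair(e, g(pair(pair(e, a), e), pair(pair(a, e), a))), m(e, a, pair(m(a, a, pair(pair(a, e), e)), e)))))  →  pair(pair(pair(pair(a, a), pair(e, e)), pair(e, pair(a, a))), pair(pair(e, a), pair(pair(e, a), m(e, a, pair(m(a, a, pair(pair(a, e), e)), e)))))   [R3 at 2.2.1.2]
2. pair(pair(pair(pair(a, a), pair(e, e)), pair(e, pair(a, a))), pair(pair(e, a), pair(pair(e, a), m(e, a, pair(m(a, a, pair(pair(a, e), e)), e)))))  →  pair(pair(pair(pair(a, a), pair(e, e)), pair(e, pair(a, a))), pair(pair(e, a), pair(pair(e, a), m(e, a, pair(pair(a, e), e)))))   [R5 at 2.2.2.3.1]
3. pair(pair(pair(pair(a, a), pair(e, e)), pair(e, pair(a, a))), pair(pair(e, a), pair(pair(e, a), m(e, a, pair(pair(a, e), e)))))  →  pair(pair(pair(pair(a, a), pair(e, e)), pair(e, pair(a, a))), pair(pair(e, a), pair(pair(e, a), pair(a, e))))   [R5 at 2.2.2]

Reduce t₂ = pair(pair(pair(e, e), pair(m(pair(pair(e, e), pair(a, e)), a, pair(e, pair(a, pair(pair(a, a), pair(a, e))))), e)), a):
1. pair(pair(pair(e, e), pair(m(pair(pair(e, e), pair(a, e)), a, pair(e, pair(a, pair(pair(a, a), pair(a, e))))), e)), a)  →  pair(pair(pair(e, e), pair(a, e)), a)   [R7 at 1.2.1]

no — NF(t₁) = pair(pair(pair(pair(a, a), pair(e, e)), pair(e, pair(a, a))), pair(pair(e, a), pair(pair(e, a), pair(a, e)))), NF(t₂) = pair(pair(pair(e, e), pair(a, e)), a)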